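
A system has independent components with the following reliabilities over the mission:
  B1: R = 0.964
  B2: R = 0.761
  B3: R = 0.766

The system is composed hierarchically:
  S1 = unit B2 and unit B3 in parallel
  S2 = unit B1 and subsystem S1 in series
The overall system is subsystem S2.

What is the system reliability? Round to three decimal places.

0.910

Parallel (B2 and B3): 1 − (1 − 0.76100)(1 − 0.76600) = 0.94407
Series (B1 and [0.94407]): 0.96400 × 0.94407 = 0.910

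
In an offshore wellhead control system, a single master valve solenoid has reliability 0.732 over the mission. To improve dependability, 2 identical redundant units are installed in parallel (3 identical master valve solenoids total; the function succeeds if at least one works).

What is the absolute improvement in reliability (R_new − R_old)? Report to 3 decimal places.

0.249

R_before = 0.732
R_after = 1 − (1 − 0.732)^3 = 0.981
ΔR = 0.981 − 0.732 = 0.249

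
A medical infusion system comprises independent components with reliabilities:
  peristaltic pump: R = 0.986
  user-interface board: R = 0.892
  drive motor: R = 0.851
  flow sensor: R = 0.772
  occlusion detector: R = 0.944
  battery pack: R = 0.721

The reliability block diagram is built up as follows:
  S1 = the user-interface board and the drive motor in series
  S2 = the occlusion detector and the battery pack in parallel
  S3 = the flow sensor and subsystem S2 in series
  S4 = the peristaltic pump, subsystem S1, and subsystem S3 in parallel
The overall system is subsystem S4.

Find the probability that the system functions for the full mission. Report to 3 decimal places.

Series (user-interface board and drive motor): 0.89200 × 0.85100 = 0.75909
Parallel (occlusion detector and battery pack): 1 − (1 − 0.94400)(1 − 0.72100) = 0.98438
Series (flow sensor and [0.98438]): 0.77200 × 0.98438 = 0.75994
Parallel (peristaltic pump, [0.75909], and [0.75994]): 1 − (1 − 0.98600)(1 − 0.75909)(1 − 0.75994) = 0.999

0.999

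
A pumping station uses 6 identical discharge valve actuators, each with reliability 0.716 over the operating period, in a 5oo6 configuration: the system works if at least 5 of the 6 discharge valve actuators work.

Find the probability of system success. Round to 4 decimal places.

0.4554

R = Σ_{i=5}^{6} C(6,i) p^i (1−p)^{6−i} with p = 0.716
C(6,5)·0.716^5·0.284^1 = 0.320653
C(6,6)·0.716^6·0.284^0 = 0.134734
Sum = 0.4554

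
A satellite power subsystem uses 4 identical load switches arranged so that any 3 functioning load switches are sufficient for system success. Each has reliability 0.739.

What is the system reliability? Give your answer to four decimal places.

0.7196

R = Σ_{i=3}^{4} C(4,i) p^i (1−p)^{4−i} with p = 0.739
C(4,3)·0.739^3·0.261^1 = 0.421341
C(4,4)·0.739^4·0.261^0 = 0.298248
Sum = 0.7196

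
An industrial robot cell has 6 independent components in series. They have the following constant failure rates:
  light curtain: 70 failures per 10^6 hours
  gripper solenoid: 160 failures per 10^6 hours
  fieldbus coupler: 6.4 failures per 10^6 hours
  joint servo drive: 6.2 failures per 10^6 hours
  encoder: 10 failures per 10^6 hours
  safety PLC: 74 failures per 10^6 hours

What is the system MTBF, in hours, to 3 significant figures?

Series of exponential components: λ_sys = Σ λ_i
λ_sys = 0.000070 + 0.00016 + 0.0000064 + 0.0000062 + 0.000010 + 0.000074 = 3.2660e-04 /h
MTBF = 1 / λ_sys = 3060 h

3060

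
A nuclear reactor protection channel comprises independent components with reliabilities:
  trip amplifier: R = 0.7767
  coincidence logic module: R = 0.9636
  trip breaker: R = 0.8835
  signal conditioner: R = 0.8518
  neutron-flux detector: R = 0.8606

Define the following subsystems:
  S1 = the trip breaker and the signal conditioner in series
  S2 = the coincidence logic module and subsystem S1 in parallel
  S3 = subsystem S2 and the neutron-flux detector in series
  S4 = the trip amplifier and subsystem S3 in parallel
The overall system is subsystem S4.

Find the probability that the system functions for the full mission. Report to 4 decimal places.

0.9671

Series (trip breaker and signal conditioner): 0.883500 × 0.851800 = 0.752565
Parallel (coincidence logic module and [0.752565]): 1 − (1 − 0.963600)(1 − 0.752565) = 0.990993
Series ([0.990993] and neutron-flux detector): 0.990993 × 0.860600 = 0.852849
Parallel (trip amplifier and [0.852849]): 1 − (1 − 0.776700)(1 − 0.852849) = 0.9671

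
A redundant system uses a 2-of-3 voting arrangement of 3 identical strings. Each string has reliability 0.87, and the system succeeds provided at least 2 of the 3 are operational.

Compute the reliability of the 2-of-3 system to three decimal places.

R = Σ_{i=2}^{3} C(3,i) p^i (1−p)^{3−i} with p = 0.87
C(3,2)·0.87^2·0.13^1 = 0.29519
C(3,3)·0.87^3·0.13^0 = 0.65850
Sum = 0.954

0.954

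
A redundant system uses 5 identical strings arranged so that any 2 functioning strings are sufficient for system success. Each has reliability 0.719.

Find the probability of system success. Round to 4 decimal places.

R = Σ_{i=2}^{5} C(5,i) p^i (1−p)^{5−i} with p = 0.719
C(5,2)·0.719^2·0.281^3 = 0.114704
C(5,3)·0.719^3·0.281^2 = 0.293494
C(5,4)·0.719^4·0.281^1 = 0.375484
C(5,5)·0.719^5·0.281^0 = 0.192152
Sum = 0.9758

0.9758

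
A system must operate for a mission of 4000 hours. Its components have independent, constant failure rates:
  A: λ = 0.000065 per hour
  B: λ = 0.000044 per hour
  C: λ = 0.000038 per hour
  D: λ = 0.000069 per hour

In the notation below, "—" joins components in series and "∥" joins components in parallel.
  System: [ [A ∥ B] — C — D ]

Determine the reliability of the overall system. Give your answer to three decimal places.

R(A) = exp(−0.000065 × 4000) = 0.77105
R(B) = exp(−0.000044 × 4000) = 0.83862
R(C) = exp(−0.000038 × 4000) = 0.85899
R(D) = exp(−0.000069 × 4000) = 0.75881
Parallel (A and B): 1 − (1 − 0.77105)(1 − 0.83862) = 0.96305
Series ([0.96305], C, and D): 0.96305 × 0.85899 × 0.75881 = 0.628

0.628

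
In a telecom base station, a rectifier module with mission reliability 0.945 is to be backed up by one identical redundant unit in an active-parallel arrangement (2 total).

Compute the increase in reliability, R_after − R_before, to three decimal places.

R_before = 0.945
R_after = 1 − (1 − 0.945)^2 = 0.997
ΔR = 0.997 − 0.945 = 0.052

0.052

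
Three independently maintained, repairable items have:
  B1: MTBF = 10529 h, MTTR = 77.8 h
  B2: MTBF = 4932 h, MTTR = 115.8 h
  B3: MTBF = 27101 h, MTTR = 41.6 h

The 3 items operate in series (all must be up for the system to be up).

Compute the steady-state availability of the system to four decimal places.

0.9684

A(B1) = MTBF/(MTBF+MTTR) = 10529/(10529+77.8) = 0.992665
A(B2) = MTBF/(MTBF+MTTR) = 4932/(4932+115.8) = 0.977059
A(B3) = MTBF/(MTBF+MTTR) = 27101/(27101+41.6) = 0.998467
Series availability: 0.992665 × 0.977059 × 0.998467 = 0.9684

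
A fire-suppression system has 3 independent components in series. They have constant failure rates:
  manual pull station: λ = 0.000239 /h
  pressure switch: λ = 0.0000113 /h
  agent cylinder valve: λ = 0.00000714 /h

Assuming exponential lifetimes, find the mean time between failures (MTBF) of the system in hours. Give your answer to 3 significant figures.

Series of exponential components: λ_sys = Σ λ_i
λ_sys = 0.000239 + 0.0000113 + 0.00000714 = 2.5744e-04 /h
MTBF = 1 / λ_sys = 3880 h

3880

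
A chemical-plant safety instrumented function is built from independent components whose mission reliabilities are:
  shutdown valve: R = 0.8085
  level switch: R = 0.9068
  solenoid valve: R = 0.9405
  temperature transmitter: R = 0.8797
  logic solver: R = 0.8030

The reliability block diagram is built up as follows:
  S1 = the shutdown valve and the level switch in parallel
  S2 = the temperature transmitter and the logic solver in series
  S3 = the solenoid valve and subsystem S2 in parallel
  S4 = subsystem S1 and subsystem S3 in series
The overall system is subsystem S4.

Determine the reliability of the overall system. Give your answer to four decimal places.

Parallel (shutdown valve and level switch): 1 − (1 − 0.808500)(1 − 0.906800) = 0.982152
Series (temperature transmitter and logic solver): 0.879700 × 0.803000 = 0.706399
Parallel (solenoid valve and [0.706399]): 1 − (1 − 0.940500)(1 − 0.706399) = 0.982531
Series ([0.982152] and [0.982531]): 0.982152 × 0.982531 = 0.9650

0.9650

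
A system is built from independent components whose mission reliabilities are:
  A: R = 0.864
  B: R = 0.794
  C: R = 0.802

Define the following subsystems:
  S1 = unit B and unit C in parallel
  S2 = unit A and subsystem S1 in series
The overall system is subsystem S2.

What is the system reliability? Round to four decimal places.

Parallel (B and C): 1 − (1 − 0.794000)(1 − 0.802000) = 0.959212
Series (A and [0.959212]): 0.864000 × 0.959212 = 0.8288

0.8288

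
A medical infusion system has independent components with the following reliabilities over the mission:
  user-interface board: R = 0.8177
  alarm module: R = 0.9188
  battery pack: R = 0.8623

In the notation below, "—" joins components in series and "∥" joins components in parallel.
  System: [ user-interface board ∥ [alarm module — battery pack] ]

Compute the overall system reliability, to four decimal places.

0.9621

Series (alarm module and battery pack): 0.918800 × 0.862300 = 0.792281
Parallel (user-interface board and [0.792281]): 1 − (1 − 0.817700)(1 − 0.792281) = 0.9621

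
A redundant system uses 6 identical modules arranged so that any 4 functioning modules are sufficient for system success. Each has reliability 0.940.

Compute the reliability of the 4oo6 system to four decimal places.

R = Σ_{i=4}^{6} C(6,i) p^i (1−p)^{6−i} with p = 0.940
C(6,4)·0.940^4·0.060^2 = 0.042160
C(6,5)·0.940^5·0.060^1 = 0.264205
C(6,6)·0.940^6·0.060^0 = 0.689870
Sum = 0.9962

0.9962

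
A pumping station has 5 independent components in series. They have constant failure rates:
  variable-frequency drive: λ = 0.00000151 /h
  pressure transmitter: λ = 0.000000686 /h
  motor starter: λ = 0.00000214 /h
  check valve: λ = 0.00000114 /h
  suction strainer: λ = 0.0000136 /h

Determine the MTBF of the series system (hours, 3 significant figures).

52400

Series of exponential components: λ_sys = Σ λ_i
λ_sys = 0.00000151 + 0.000000686 + 0.00000214 + 0.00000114 + 0.0000136 = 1.9076e-05 /h
MTBF = 1 / λ_sys = 52400 h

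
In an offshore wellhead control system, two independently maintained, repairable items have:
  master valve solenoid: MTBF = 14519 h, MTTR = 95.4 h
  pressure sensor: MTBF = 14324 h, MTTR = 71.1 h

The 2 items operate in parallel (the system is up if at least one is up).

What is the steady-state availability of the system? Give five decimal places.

0.99997

A(master valve solenoid) = MTBF/(MTBF+MTTR) = 14519/(14519+95.4) = 0.993472
A(pressure sensor) = MTBF/(MTBF+MTTR) = 14324/(14324+71.1) = 0.995061
Parallel availability: 1 − (1 − 0.993472)(1 − 0.995061) = 0.99997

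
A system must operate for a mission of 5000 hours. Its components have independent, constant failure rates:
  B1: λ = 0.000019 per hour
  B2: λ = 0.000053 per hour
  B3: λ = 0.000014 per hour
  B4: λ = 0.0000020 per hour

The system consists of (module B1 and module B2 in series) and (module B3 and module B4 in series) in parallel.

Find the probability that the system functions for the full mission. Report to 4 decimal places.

R(B1) = exp(−0.000019 × 5000) = 0.909373
R(B2) = exp(−0.000053 × 5000) = 0.767206
R(B3) = exp(−0.000014 × 5000) = 0.932394
R(B4) = exp(−0.0000020 × 5000) = 0.990050
Series (B1 and B2): 0.909373 × 0.767206 = 0.697676
Series (B3 and B4): 0.932394 × 0.990050 = 0.923117
Parallel ([0.697676] and [0.923117]): 1 − (1 − 0.697676)(1 − 0.923117) = 0.9768

0.9768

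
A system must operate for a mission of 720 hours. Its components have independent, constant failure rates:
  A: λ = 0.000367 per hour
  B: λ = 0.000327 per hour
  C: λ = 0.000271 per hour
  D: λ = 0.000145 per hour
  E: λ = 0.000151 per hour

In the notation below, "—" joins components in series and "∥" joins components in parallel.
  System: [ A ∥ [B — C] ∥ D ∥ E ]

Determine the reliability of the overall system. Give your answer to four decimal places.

0.9992

R(A) = exp(−0.000367 × 720) = 0.767789
R(B) = exp(−0.000327 × 720) = 0.790223
R(C) = exp(−0.000271 × 720) = 0.822736
R(D) = exp(−0.000145 × 720) = 0.900865
R(E) = exp(−0.000151 × 720) = 0.896982
Series (B and C): 0.790223 × 0.822736 = 0.650145
Parallel (A, [0.650145], D, and E): 1 − (1 − 0.767789)(1 − 0.650145)(1 − 0.900865)(1 − 0.896982) = 0.9992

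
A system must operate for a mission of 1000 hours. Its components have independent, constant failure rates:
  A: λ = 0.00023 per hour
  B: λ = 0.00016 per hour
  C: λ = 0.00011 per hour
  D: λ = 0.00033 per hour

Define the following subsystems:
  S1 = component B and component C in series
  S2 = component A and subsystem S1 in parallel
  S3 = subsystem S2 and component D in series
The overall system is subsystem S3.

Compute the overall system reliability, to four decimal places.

R(A) = exp(−0.00023 × 1000) = 0.794534
R(B) = exp(−0.00016 × 1000) = 0.852144
R(C) = exp(−0.00011 × 1000) = 0.895834
R(D) = exp(−0.00033 × 1000) = 0.718924
Series (B and C): 0.852144 × 0.895834 = 0.763380
Parallel (A and [0.763380]): 1 − (1 − 0.794534)(1 − 0.763380) = 0.951383
Series ([0.951383] and D): 0.951383 × 0.718924 = 0.6840

0.6840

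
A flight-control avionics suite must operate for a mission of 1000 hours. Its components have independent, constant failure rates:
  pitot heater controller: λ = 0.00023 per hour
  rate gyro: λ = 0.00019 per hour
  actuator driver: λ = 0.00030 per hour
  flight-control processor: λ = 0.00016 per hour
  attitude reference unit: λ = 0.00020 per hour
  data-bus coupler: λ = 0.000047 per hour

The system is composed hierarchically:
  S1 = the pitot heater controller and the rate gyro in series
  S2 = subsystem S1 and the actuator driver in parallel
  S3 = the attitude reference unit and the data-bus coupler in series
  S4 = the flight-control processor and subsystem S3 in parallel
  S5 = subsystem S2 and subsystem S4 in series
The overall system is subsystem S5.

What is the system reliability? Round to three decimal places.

R(pitot heater controller) = exp(−0.00023 × 1000) = 0.79453
R(rate gyro) = exp(−0.00019 × 1000) = 0.82696
R(actuator driver) = exp(−0.00030 × 1000) = 0.74082
R(flight-control processor) = exp(−0.00016 × 1000) = 0.85214
R(attitude reference unit) = exp(−0.00020 × 1000) = 0.81873
R(data-bus coupler) = exp(−0.000047 × 1000) = 0.95409
Series (pitot heater controller and rate gyro): 0.79453 × 0.82696 = 0.65704
Parallel ([0.65704] and actuator driver): 1 − (1 − 0.65704)(1 − 0.74082) = 0.91111
Series (attitude reference unit and data-bus coupler): 0.81873 × 0.95409 = 0.78114
Parallel (flight-control processor and [0.78114]): 1 − (1 − 0.85214)(1 − 0.78114) = 0.96764
Series ([0.91111] and [0.96764]): 0.91111 × 0.96764 = 0.882

0.882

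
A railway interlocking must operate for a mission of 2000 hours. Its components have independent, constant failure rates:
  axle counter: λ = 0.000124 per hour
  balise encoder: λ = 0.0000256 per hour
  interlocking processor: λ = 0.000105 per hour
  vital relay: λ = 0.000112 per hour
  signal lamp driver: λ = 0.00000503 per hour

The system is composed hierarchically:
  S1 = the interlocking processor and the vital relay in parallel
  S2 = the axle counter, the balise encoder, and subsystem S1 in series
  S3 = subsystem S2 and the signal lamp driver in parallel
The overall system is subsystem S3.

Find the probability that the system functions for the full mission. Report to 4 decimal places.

R(axle counter) = exp(−0.000124 × 2000) = 0.780360
R(balise encoder) = exp(−0.0000256 × 2000) = 0.950089
R(interlocking processor) = exp(−0.000105 × 2000) = 0.810584
R(vital relay) = exp(−0.000112 × 2000) = 0.799315
R(signal lamp driver) = exp(−0.00000503 × 2000) = 0.989990
Parallel (interlocking processor and vital relay): 1 − (1 − 0.810584)(1 − 0.799315) = 0.961987
Series (axle counter, balise encoder, and [0.961987]): 0.780360 × 0.950089 × 0.961987 = 0.713228
Parallel ([0.713228] and signal lamp driver): 1 − (1 − 0.713228)(1 − 0.989990) = 0.9971

0.9971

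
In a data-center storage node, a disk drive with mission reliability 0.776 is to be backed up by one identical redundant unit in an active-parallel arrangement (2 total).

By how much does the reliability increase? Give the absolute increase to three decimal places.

0.174

R_before = 0.776
R_after = 1 − (1 − 0.776)^2 = 0.950
ΔR = 0.950 − 0.776 = 0.174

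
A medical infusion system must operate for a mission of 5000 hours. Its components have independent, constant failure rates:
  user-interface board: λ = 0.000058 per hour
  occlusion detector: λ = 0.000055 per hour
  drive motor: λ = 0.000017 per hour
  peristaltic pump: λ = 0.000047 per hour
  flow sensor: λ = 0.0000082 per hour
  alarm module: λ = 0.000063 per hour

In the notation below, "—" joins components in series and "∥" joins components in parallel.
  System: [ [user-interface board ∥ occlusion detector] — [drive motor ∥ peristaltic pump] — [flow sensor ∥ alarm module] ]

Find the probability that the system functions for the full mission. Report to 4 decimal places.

R(user-interface board) = exp(−0.000058 × 5000) = 0.748264
R(occlusion detector) = exp(−0.000055 × 5000) = 0.759572
R(drive motor) = exp(−0.000017 × 5000) = 0.918512
R(peristaltic pump) = exp(−0.000047 × 5000) = 0.790571
R(flow sensor) = exp(−0.0000082 × 5000) = 0.959829
R(alarm module) = exp(−0.000063 × 5000) = 0.729789
Parallel (user-interface board and occlusion detector): 1 − (1 − 0.748264)(1 − 0.759572) = 0.939476
Parallel (drive motor and peristaltic pump): 1 − (1 − 0.918512)(1 − 0.790571) = 0.982934
Parallel (flow sensor and alarm module): 1 − (1 − 0.959829)(1 − 0.729789) = 0.989145
Series ([0.939476], [0.982934], and [0.989145]): 0.939476 × 0.982934 × 0.989145 = 0.9134

0.9134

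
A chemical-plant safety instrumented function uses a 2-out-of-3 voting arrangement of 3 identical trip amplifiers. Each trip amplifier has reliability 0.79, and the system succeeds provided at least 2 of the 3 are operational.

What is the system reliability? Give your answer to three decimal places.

R = Σ_{i=2}^{3} C(3,i) p^i (1−p)^{3−i} with p = 0.79
C(3,2)·0.79^2·0.21^1 = 0.39318
C(3,3)·0.79^3·0.21^0 = 0.49304
Sum = 0.886

0.886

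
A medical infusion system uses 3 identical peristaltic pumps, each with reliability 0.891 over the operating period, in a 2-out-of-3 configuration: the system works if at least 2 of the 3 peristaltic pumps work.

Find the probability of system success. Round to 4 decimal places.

R = Σ_{i=2}^{3} C(3,i) p^i (1−p)^{3−i} with p = 0.891
C(3,2)·0.891^2·0.109^1 = 0.259599
C(3,3)·0.891^3·0.109^0 = 0.707348
Sum = 0.9669

0.9669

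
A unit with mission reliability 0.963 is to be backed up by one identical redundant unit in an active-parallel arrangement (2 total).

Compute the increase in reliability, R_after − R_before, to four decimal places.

R_before = 0.963
R_after = 1 − (1 − 0.963)^2 = 0.9986
ΔR = 0.9986 − 0.963 = 0.0356

0.0356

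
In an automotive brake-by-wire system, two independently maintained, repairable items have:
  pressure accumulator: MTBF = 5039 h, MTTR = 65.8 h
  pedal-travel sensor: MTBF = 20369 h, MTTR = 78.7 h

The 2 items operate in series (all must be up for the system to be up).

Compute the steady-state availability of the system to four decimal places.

A(pressure accumulator) = MTBF/(MTBF+MTTR) = 5039/(5039+65.8) = 0.987110
A(pedal-travel sensor) = MTBF/(MTBF+MTTR) = 20369/(20369+78.7) = 0.996151
Series availability: 0.987110 × 0.996151 = 0.9833

0.9833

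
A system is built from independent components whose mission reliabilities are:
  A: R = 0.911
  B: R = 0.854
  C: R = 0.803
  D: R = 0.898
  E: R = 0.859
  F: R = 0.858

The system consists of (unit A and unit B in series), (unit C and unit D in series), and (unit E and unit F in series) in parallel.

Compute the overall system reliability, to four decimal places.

0.9837

Series (A and B): 0.911000 × 0.854000 = 0.777994
Series (C and D): 0.803000 × 0.898000 = 0.721094
Series (E and F): 0.859000 × 0.858000 = 0.737022
Parallel ([0.777994], [0.721094], and [0.737022]): 1 − (1 − 0.777994)(1 − 0.721094)(1 − 0.737022) = 0.9837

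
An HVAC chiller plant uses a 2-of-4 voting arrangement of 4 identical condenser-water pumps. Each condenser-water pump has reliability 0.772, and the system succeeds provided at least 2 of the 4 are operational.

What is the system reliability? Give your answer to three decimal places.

R = Σ_{i=2}^{4} C(4,i) p^i (1−p)^{4−i} with p = 0.772
C(4,2)·0.772^2·0.228^2 = 0.18589
C(4,3)·0.772^3·0.228^1 = 0.41961
C(4,4)·0.772^4·0.228^0 = 0.35520
Sum = 0.961

0.961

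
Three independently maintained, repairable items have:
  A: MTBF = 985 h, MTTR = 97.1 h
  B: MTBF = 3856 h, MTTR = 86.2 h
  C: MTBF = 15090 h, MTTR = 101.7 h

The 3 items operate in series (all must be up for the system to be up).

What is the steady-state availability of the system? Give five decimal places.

A(A) = MTBF/(MTBF+MTTR) = 985/(985+97.1) = 0.910267
A(B) = MTBF/(MTBF+MTTR) = 3856/(3856+86.2) = 0.978134
A(C) = MTBF/(MTBF+MTTR) = 15090/(15090+101.7) = 0.993306
Series availability: 0.910267 × 0.978134 × 0.993306 = 0.88440

0.88440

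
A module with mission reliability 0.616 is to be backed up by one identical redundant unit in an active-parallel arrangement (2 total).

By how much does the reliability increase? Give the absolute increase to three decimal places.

R_before = 0.616
R_after = 1 − (1 − 0.616)^2 = 0.853
ΔR = 0.853 − 0.616 = 0.237

0.237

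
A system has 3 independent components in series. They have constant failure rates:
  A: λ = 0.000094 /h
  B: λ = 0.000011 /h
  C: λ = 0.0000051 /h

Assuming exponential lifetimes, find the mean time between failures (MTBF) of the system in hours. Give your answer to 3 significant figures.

9080

Series of exponential components: λ_sys = Σ λ_i
λ_sys = 0.000094 + 0.000011 + 0.0000051 = 1.1010e-04 /h
MTBF = 1 / λ_sys = 9080 h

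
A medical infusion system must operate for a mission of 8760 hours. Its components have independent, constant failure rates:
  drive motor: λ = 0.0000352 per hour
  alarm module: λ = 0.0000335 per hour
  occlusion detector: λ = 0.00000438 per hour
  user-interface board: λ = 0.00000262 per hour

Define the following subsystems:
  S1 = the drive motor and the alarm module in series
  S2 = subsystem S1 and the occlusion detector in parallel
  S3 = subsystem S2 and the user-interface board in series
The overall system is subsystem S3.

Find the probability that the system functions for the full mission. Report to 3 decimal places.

R(drive motor) = exp(−0.0000352 × 8760) = 0.73466
R(alarm module) = exp(−0.0000335 × 8760) = 0.74568
R(occlusion detector) = exp(−0.00000438 × 8760) = 0.96236
R(user-interface board) = exp(−0.00000262 × 8760) = 0.97731
Series (drive motor and alarm module): 0.73466 × 0.74568 = 0.54782
Parallel ([0.54782] and occlusion detector): 1 − (1 − 0.54782)(1 − 0.96236) = 0.98298
Series ([0.98298] and user-interface board): 0.98298 × 0.97731 = 0.961

0.961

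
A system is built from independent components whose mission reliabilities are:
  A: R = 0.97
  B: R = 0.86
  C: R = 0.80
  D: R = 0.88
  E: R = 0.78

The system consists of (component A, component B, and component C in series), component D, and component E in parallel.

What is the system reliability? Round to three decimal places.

Series (A, B, and C): 0.97000 × 0.86000 × 0.80000 = 0.66736
Parallel ([0.66736], D, and E): 1 − (1 − 0.66736)(1 − 0.88000)(1 − 0.78000) = 0.991

0.991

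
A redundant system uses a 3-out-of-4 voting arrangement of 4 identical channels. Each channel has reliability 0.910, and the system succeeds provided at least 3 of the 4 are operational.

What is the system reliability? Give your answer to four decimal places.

0.9570

R = Σ_{i=3}^{4} C(4,i) p^i (1−p)^{4−i} with p = 0.910
C(4,3)·0.910^3·0.090^1 = 0.271286
C(4,4)·0.910^4·0.090^0 = 0.685750
Sum = 0.9570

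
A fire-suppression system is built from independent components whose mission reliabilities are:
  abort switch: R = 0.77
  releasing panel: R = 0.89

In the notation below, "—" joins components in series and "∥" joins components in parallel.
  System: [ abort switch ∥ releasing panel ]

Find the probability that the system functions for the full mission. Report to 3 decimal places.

Parallel (abort switch and releasing panel): 1 − (1 − 0.77000)(1 − 0.89000) = 0.975

0.975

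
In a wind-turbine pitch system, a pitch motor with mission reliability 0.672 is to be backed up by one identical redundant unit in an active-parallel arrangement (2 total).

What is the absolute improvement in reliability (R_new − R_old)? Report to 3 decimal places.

0.220

R_before = 0.672
R_after = 1 − (1 − 0.672)^2 = 0.892
ΔR = 0.892 − 0.672 = 0.220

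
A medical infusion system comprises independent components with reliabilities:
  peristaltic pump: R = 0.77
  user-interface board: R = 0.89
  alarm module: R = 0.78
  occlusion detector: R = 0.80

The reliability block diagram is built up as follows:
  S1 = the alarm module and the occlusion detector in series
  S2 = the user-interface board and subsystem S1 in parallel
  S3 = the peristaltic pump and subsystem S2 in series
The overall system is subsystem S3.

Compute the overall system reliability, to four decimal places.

0.7382

Series (alarm module and occlusion detector): 0.780000 × 0.800000 = 0.624000
Parallel (user-interface board and [0.624000]): 1 − (1 − 0.890000)(1 − 0.624000) = 0.958640
Series (peristaltic pump and [0.958640]): 0.770000 × 0.958640 = 0.7382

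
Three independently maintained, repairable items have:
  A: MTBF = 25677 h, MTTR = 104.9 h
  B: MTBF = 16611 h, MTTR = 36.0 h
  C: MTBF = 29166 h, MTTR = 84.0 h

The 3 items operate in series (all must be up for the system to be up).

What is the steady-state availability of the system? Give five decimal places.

0.99092

A(A) = MTBF/(MTBF+MTTR) = 25677/(25677+104.9) = 0.995931
A(B) = MTBF/(MTBF+MTTR) = 16611/(16611+36.0) = 0.997837
A(C) = MTBF/(MTBF+MTTR) = 29166/(29166+84.0) = 0.997128
Series availability: 0.995931 × 0.997837 × 0.997128 = 0.99092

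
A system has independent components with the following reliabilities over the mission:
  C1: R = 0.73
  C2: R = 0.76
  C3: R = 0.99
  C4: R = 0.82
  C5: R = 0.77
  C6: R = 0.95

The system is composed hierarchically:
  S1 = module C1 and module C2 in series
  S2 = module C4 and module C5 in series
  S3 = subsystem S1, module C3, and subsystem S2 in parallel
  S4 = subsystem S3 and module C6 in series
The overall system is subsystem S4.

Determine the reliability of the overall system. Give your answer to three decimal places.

Series (C1 and C2): 0.73000 × 0.76000 = 0.55480
Series (C4 and C5): 0.82000 × 0.77000 = 0.63140
Parallel ([0.55480], C3, and [0.63140]): 1 − (1 − 0.55480)(1 − 0.99000)(1 − 0.63140) = 0.99836
Series ([0.99836] and C6): 0.99836 × 0.95000 = 0.948

0.948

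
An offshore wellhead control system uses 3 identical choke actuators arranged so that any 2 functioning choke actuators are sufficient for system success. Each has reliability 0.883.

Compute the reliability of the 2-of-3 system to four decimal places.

0.9621

R = Σ_{i=2}^{3} C(3,i) p^i (1−p)^{3−i} with p = 0.883
C(3,2)·0.883^2·0.117^1 = 0.273671
C(3,3)·0.883^3·0.117^0 = 0.688465
Sum = 0.9621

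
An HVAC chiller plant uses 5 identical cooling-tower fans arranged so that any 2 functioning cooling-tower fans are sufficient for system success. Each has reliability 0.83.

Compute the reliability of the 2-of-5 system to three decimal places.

0.996

R = Σ_{i=2}^{5} C(5,i) p^i (1−p)^{5−i} with p = 0.83
C(5,2)·0.83^2·0.17^3 = 0.03385
C(5,3)·0.83^3·0.17^2 = 0.16525
C(5,4)·0.83^4·0.17^1 = 0.40340
C(5,5)·0.83^5·0.17^0 = 0.39390
Sum = 0.996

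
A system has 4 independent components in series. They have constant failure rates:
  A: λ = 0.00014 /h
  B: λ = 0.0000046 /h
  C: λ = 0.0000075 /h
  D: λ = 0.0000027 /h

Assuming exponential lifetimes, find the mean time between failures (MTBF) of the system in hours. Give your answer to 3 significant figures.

Series of exponential components: λ_sys = Σ λ_i
λ_sys = 0.00014 + 0.0000046 + 0.0000075 + 0.0000027 = 1.5480e-04 /h
MTBF = 1 / λ_sys = 6460 h

6460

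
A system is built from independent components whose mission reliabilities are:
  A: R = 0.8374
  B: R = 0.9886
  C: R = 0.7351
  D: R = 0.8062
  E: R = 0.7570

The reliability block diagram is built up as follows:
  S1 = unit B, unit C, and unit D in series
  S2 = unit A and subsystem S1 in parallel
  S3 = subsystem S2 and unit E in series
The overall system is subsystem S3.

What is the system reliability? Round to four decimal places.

Series (B, C, and D): 0.988600 × 0.735100 × 0.806200 = 0.585882
Parallel (A and [0.585882]): 1 − (1 − 0.837400)(1 − 0.585882) = 0.932664
Series ([0.932664] and E): 0.932664 × 0.757000 = 0.7060

0.7060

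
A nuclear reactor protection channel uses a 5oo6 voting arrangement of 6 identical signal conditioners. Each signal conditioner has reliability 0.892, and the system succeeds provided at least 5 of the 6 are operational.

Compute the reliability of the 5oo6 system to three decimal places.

R = Σ_{i=5}^{6} C(6,i) p^i (1−p)^{6−i} with p = 0.892
C(6,5)·0.892^5·0.108^1 = 0.36593
C(6,6)·0.892^6·0.108^0 = 0.50372
Sum = 0.870

0.870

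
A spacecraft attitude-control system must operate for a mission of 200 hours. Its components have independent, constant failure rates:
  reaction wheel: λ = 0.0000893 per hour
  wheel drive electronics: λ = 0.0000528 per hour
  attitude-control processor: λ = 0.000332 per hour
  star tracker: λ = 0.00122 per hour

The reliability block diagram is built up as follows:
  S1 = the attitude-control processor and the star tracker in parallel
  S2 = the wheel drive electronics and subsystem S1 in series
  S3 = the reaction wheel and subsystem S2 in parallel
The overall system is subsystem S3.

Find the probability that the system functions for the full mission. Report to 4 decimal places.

R(reaction wheel) = exp(−0.0000893 × 200) = 0.982299
R(wheel drive electronics) = exp(−0.0000528 × 200) = 0.989496
R(attitude-control processor) = exp(−0.000332 × 200) = 0.935756
R(star tracker) = exp(−0.00122 × 200) = 0.783488
Parallel (attitude-control processor and star tracker): 1 − (1 − 0.935756)(1 − 0.783488) = 0.986090
Series (wheel drive electronics and [0.986090]): 0.989496 × 0.986090 = 0.975732
Parallel (reaction wheel and [0.975732]): 1 − (1 − 0.982299)(1 − 0.975732) = 0.9996

0.9996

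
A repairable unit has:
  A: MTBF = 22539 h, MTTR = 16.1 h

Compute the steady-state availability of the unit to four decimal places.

0.9993

A(A) = MTBF/(MTBF+MTTR) = 22539/(22539+16.1) = 0.9993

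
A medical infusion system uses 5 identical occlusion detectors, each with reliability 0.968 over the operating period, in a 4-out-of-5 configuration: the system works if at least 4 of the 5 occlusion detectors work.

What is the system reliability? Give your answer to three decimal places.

0.990

R = Σ_{i=4}^{5} C(5,i) p^i (1−p)^{5−i} with p = 0.968
C(5,4)·0.968^4·0.032^1 = 0.14048
C(5,5)·0.968^5·0.032^0 = 0.84992
Sum = 0.990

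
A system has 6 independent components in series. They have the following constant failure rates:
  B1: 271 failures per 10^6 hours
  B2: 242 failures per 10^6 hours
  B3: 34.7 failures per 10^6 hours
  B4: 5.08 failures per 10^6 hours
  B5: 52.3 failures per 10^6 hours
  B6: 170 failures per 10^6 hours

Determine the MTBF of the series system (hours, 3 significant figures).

1290

Series of exponential components: λ_sys = Σ λ_i
λ_sys = 0.000271 + 0.000242 + 0.0000347 + 0.00000508 + 0.0000523 + 0.000170 = 7.7508e-04 /h
MTBF = 1 / λ_sys = 1290 h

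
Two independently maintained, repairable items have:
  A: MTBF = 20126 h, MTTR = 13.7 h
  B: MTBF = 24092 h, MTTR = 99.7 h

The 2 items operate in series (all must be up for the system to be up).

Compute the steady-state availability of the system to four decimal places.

A(A) = MTBF/(MTBF+MTTR) = 20126/(20126+13.7) = 0.999320
A(B) = MTBF/(MTBF+MTTR) = 24092/(24092+99.7) = 0.995879
Series availability: 0.999320 × 0.995879 = 0.9952

0.9952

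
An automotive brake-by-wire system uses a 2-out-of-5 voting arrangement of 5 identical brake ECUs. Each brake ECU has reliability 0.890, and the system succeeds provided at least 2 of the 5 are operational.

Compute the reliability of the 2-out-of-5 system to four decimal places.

R = Σ_{i=2}^{5} C(5,i) p^i (1−p)^{5−i} with p = 0.890
C(5,2)·0.890^2·0.110^3 = 0.010543
C(5,3)·0.890^3·0.110^2 = 0.085301
C(5,4)·0.890^4·0.110^1 = 0.345082
C(5,5)·0.890^5·0.110^0 = 0.558406
Sum = 0.9993

0.9993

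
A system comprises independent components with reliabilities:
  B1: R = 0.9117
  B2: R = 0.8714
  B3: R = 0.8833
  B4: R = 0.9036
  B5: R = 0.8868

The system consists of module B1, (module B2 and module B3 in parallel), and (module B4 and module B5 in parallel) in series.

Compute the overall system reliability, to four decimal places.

0.8882

Parallel (B2 and B3): 1 − (1 − 0.871400)(1 − 0.883300) = 0.984992
Parallel (B4 and B5): 1 − (1 − 0.903600)(1 − 0.886800) = 0.989088
Series (B1, [0.984992], and [0.989088]): 0.911700 × 0.984992 × 0.989088 = 0.8882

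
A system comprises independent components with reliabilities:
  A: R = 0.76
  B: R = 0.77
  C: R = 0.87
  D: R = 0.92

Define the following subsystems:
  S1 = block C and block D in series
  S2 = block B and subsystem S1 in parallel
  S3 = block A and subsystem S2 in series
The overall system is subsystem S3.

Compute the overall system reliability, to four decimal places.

0.7251

Series (C and D): 0.870000 × 0.920000 = 0.800400
Parallel (B and [0.800400]): 1 − (1 − 0.770000)(1 − 0.800400) = 0.954092
Series (A and [0.954092]): 0.760000 × 0.954092 = 0.7251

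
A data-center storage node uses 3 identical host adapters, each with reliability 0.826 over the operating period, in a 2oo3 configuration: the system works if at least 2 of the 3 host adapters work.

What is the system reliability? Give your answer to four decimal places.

R = Σ_{i=2}^{3} C(3,i) p^i (1−p)^{3−i} with p = 0.826
C(3,2)·0.826^2·0.174^1 = 0.356148
C(3,3)·0.826^3·0.174^0 = 0.563560
Sum = 0.9197

0.9197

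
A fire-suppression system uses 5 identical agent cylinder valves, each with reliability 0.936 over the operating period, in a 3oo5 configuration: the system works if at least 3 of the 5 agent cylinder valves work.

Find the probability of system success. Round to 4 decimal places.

R = Σ_{i=3}^{5} C(5,i) p^i (1−p)^{5−i} with p = 0.936
C(5,3)·0.936^3·0.064^2 = 0.033588
C(5,4)·0.936^4·0.064^1 = 0.245614
C(5,5)·0.936^5·0.064^0 = 0.718421
Sum = 0.9976

0.9976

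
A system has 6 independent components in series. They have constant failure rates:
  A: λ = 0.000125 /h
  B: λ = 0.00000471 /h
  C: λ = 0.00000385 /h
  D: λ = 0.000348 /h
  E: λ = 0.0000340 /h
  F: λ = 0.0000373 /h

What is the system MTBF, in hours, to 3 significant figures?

Series of exponential components: λ_sys = Σ λ_i
λ_sys = 0.000125 + 0.00000471 + 0.00000385 + 0.000348 + 0.0000340 + 0.0000373 = 5.5286e-04 /h
MTBF = 1 / λ_sys = 1810 h

1810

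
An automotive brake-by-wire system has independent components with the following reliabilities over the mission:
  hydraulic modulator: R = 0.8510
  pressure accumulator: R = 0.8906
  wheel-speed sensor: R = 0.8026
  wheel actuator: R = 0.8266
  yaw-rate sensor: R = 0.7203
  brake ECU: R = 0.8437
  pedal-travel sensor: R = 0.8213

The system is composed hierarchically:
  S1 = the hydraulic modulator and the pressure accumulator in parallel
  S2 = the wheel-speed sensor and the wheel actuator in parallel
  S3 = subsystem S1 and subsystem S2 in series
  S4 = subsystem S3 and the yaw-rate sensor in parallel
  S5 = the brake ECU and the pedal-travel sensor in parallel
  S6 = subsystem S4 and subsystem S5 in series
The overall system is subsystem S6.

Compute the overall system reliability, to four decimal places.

Parallel (hydraulic modulator and pressure accumulator): 1 − (1 − 0.851000)(1 − 0.890600) = 0.983699
Parallel (wheel-speed sensor and wheel actuator): 1 − (1 − 0.802600)(1 − 0.826600) = 0.965771
Series ([0.983699] and [0.965771]): 0.983699 × 0.965771 = 0.950028
Parallel ([0.950028] and yaw-rate sensor): 1 − (1 − 0.950028)(1 − 0.720300) = 0.986023
Parallel (brake ECU and pedal-travel sensor): 1 − (1 − 0.843700)(1 − 0.821300) = 0.972069
Series ([0.986023] and [0.972069]): 0.986023 × 0.972069 = 0.9585

0.9585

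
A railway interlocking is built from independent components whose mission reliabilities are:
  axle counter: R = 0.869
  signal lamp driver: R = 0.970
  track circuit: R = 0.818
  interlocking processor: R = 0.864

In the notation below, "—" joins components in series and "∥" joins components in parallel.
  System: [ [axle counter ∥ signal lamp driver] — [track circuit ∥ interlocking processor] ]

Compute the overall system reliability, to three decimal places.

Parallel (axle counter and signal lamp driver): 1 − (1 − 0.86900)(1 − 0.97000) = 0.99607
Parallel (track circuit and interlocking processor): 1 − (1 − 0.81800)(1 − 0.86400) = 0.97525
Series ([0.99607] and [0.97525]): 0.99607 × 0.97525 = 0.971

0.971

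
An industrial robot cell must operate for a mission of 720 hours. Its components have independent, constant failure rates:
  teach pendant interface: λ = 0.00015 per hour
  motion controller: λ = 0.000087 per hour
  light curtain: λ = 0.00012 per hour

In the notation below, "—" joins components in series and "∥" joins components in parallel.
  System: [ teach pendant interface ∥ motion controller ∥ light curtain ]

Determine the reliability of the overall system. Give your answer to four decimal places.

R(teach pendant interface) = exp(−0.00015 × 720) = 0.897628
R(motion controller) = exp(−0.000087 × 720) = 0.939282
R(light curtain) = exp(−0.00012 × 720) = 0.917227
Parallel (teach pendant interface, motion controller, and light curtain): 1 − (1 − 0.897628)(1 − 0.939282)(1 − 0.917227) = 0.9995

0.9995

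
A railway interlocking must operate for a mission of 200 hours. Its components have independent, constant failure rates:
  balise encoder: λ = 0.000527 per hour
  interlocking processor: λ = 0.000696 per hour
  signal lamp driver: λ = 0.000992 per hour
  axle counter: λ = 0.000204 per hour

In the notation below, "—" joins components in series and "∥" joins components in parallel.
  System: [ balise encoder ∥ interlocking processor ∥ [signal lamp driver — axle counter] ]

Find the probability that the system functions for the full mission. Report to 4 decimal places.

0.9972

R(balise encoder) = exp(−0.000527 × 200) = 0.899964
R(interlocking processor) = exp(−0.000696 × 200) = 0.870054
R(signal lamp driver) = exp(−0.000992 × 200) = 0.820042
R(axle counter) = exp(−0.000204 × 200) = 0.960021
Series (signal lamp driver and axle counter): 0.820042 × 0.960021 = 0.787258
Parallel (balise encoder, interlocking processor, and [0.787258]): 1 − (1 − 0.899964)(1 − 0.870054)(1 − 0.787258) = 0.9972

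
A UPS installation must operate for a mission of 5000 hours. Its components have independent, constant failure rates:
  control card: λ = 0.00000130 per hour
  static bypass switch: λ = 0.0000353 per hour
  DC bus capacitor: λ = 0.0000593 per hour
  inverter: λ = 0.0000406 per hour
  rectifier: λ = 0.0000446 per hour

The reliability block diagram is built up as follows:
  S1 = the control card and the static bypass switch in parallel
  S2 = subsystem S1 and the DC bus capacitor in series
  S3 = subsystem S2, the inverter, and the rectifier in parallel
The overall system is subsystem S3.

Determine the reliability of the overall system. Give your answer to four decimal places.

R(control card) = exp(−0.00000130 × 5000) = 0.993521
R(static bypass switch) = exp(−0.0000353 × 5000) = 0.838199
R(DC bus capacitor) = exp(−0.0000593 × 5000) = 0.743416
R(inverter) = exp(−0.0000406 × 5000) = 0.816278
R(rectifier) = exp(−0.0000446 × 5000) = 0.800115
Parallel (control card and static bypass switch): 1 − (1 − 0.993521)(1 − 0.838199) = 0.998952
Series ([0.998952] and DC bus capacitor): 0.998952 × 0.743416 = 0.742637
Parallel ([0.742637], inverter, and rectifier): 1 − (1 − 0.742637)(1 − 0.816278)(1 − 0.800115) = 0.9905

0.9905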